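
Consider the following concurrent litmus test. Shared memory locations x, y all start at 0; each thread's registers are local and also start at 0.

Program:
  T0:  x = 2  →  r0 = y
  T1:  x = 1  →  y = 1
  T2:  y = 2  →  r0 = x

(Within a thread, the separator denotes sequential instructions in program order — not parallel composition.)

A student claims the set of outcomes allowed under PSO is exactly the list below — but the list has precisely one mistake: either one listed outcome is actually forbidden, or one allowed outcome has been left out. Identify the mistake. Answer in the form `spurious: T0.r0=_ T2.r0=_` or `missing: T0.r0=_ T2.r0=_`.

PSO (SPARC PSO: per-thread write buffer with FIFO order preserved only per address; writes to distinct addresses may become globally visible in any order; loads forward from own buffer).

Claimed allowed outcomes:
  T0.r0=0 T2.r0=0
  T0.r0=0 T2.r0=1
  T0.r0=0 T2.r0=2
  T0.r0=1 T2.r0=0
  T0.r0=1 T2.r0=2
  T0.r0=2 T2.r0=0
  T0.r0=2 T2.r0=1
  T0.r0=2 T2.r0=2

outcome vector order: (T0.r0,T2.r0)
PSO (9): (0,0) (0,1) (0,2) (1,0) (1,1) (1,2) (2,0) (2,1) (2,2)
PSO∖claimed = {(1,1)}

missing: T0.r0=1 T2.r0=1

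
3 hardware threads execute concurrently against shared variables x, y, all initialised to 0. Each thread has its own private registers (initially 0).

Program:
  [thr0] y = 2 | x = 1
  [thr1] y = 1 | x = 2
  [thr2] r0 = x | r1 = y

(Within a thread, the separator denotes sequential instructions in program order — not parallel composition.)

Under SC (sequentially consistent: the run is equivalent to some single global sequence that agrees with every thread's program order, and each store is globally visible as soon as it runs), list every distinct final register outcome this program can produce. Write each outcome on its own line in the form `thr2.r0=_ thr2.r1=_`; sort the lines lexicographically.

thr2.r0=0 thr2.r1=0
thr2.r0=0 thr2.r1=1
thr2.r0=0 thr2.r1=2
thr2.r0=1 thr2.r1=1
thr2.r0=1 thr2.r1=2
thr2.r0=2 thr2.r1=1
thr2.r0=2 thr2.r1=2

outcome vector order: (thr2.r0,thr2.r1)
|SC outcomes| = 7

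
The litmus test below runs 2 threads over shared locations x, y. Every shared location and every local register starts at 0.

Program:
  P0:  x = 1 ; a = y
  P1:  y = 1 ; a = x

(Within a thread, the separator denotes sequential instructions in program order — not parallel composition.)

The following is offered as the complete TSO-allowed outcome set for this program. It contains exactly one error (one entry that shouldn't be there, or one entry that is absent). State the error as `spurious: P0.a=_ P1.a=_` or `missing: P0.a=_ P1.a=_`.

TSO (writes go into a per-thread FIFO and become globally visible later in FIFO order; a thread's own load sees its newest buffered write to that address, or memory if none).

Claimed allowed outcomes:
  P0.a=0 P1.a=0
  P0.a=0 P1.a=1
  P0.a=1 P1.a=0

outcome vector order: (P0.a,P1.a)
TSO: 4 outcomes — {<0 0>, <0 1>, <1 0>, <1 1>}
TSO∖claimed = {<1 1>}

missing: P0.a=1 P1.a=1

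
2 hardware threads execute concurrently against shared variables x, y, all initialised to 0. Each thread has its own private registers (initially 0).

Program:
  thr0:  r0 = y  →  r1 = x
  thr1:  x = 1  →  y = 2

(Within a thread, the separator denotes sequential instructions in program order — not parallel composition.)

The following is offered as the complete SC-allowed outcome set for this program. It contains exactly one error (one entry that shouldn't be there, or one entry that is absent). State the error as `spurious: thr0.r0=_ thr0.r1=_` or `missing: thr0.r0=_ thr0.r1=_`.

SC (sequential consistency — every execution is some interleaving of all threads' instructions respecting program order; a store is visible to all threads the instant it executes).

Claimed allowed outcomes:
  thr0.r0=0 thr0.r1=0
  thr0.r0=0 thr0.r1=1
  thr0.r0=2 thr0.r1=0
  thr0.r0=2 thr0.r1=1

spurious: thr0.r0=2 thr0.r1=0

outcome vector order: (thr0.r0,thr0.r1)
SC (3): <0 0> <0 1> <2 1>
claimed∖SC = {<2 0>}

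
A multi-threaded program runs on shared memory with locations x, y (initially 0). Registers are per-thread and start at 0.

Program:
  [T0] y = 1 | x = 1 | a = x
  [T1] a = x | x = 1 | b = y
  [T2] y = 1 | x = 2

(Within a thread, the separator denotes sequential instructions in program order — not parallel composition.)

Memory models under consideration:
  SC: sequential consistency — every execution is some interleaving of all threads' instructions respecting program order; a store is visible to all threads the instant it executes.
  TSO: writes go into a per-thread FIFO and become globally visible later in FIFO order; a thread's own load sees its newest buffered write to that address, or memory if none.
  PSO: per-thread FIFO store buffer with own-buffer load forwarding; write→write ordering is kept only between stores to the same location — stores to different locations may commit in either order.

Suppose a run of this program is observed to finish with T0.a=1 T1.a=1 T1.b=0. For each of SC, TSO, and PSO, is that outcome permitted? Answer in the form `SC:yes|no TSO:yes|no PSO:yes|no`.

outcome vector order: (T0.a,T1.a,T1.b)
under SC → 100, 101, 111, 121, 200, 201, 211, 221
under TSO → 100, 101, 111, 121, 200, 201, 211, 221
under PSO → 100, 101, 110, 111, 120, 121, 200, 201, 210, 211, 220, 221
target 110 ∈ {PSO}

SC:no TSO:no PSO:yes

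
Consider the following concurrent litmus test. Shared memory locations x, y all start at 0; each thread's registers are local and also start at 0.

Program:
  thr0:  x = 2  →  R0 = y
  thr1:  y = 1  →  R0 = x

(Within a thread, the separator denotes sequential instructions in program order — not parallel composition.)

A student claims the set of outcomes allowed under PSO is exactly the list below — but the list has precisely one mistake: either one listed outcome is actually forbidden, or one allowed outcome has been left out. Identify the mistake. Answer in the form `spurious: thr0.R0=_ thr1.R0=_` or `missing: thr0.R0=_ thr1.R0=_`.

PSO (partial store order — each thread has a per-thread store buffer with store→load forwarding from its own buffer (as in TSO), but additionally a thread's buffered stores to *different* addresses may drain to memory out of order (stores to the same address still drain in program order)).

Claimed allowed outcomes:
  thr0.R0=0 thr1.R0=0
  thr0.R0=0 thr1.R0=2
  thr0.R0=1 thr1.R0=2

missing: thr0.R0=1 thr1.R0=0

outcome vector order: (thr0.R0,thr1.R0)
under PSO → 00 02 10 12
PSO∖claimed = {10}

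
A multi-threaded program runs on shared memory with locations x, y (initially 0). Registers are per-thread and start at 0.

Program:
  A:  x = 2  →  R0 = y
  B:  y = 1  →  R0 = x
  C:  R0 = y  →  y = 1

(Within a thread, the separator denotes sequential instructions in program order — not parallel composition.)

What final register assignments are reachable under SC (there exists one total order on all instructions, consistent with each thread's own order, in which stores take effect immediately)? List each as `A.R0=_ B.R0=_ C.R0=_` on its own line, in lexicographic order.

A.R0=0 B.R0=2 C.R0=0
A.R0=0 B.R0=2 C.R0=1
A.R0=1 B.R0=0 C.R0=0
A.R0=1 B.R0=0 C.R0=1
A.R0=1 B.R0=2 C.R0=0
A.R0=1 B.R0=2 C.R0=1

outcome vector order: (A.R0,B.R0,C.R0)
|SC outcomes| = 6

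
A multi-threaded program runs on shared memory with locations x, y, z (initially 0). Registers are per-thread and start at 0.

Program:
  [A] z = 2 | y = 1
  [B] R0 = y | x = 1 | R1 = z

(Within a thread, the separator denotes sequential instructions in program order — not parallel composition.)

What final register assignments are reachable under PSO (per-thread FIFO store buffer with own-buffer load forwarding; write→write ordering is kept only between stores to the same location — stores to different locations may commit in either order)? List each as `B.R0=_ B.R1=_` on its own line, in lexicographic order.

B.R0=0 B.R1=0
B.R0=0 B.R1=2
B.R0=1 B.R1=0
B.R0=1 B.R1=2

outcome vector order: (B.R0,B.R1)
|PSO outcomes| = 4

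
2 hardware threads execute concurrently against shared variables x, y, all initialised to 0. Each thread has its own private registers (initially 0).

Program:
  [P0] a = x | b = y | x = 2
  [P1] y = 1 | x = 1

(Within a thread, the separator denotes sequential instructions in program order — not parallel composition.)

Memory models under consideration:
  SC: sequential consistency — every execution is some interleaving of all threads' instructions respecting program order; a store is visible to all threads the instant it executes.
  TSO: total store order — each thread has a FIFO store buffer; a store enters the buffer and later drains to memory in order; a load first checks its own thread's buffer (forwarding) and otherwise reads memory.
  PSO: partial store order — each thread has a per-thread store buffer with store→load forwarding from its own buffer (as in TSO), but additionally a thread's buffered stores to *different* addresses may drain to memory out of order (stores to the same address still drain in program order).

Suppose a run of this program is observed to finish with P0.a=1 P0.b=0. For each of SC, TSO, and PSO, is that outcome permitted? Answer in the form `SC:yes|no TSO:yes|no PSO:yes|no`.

SC:no TSO:no PSO:yes

outcome vector order: (P0.a,P0.b)
under SC → (0,0), (0,1), (1,1)
under TSO → (0,0), (0,1), (1,1)
under PSO → (0,0), (0,1), (1,0), (1,1)
target (1,0) ∈ {PSO}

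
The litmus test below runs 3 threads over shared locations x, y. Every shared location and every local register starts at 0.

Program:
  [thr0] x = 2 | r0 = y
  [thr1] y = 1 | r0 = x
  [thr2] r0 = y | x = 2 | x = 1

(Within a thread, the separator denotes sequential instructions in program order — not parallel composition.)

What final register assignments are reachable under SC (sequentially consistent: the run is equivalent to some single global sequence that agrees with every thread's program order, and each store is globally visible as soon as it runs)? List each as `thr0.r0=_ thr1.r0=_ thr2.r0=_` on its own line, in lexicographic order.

outcome vector order: (thr0.r0,thr1.r0,thr2.r0)
|SC outcomes| = 10

thr0.r0=0 thr1.r0=1 thr2.r0=0
thr0.r0=0 thr1.r0=1 thr2.r0=1
thr0.r0=0 thr1.r0=2 thr2.r0=0
thr0.r0=0 thr1.r0=2 thr2.r0=1
thr0.r0=1 thr1.r0=0 thr2.r0=0
thr0.r0=1 thr1.r0=0 thr2.r0=1
thr0.r0=1 thr1.r0=1 thr2.r0=0
thr0.r0=1 thr1.r0=1 thr2.r0=1
thr0.r0=1 thr1.r0=2 thr2.r0=0
thr0.r0=1 thr1.r0=2 thr2.r0=1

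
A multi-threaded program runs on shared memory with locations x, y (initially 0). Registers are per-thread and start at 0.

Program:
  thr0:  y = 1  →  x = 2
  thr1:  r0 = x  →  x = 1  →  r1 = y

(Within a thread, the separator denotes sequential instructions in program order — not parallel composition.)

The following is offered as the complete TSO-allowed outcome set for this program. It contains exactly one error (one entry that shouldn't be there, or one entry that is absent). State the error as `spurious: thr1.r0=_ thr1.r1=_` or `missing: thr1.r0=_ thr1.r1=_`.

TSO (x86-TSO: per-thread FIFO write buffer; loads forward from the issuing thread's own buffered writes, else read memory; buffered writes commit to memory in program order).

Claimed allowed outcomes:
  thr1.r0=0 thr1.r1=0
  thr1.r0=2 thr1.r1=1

outcome vector order: (thr1.r0,thr1.r1)
[TSO] allowed = {(0,0); (0,1); (2,1)}
TSO∖claimed = {(0,1)}

missing: thr1.r0=0 thr1.r1=1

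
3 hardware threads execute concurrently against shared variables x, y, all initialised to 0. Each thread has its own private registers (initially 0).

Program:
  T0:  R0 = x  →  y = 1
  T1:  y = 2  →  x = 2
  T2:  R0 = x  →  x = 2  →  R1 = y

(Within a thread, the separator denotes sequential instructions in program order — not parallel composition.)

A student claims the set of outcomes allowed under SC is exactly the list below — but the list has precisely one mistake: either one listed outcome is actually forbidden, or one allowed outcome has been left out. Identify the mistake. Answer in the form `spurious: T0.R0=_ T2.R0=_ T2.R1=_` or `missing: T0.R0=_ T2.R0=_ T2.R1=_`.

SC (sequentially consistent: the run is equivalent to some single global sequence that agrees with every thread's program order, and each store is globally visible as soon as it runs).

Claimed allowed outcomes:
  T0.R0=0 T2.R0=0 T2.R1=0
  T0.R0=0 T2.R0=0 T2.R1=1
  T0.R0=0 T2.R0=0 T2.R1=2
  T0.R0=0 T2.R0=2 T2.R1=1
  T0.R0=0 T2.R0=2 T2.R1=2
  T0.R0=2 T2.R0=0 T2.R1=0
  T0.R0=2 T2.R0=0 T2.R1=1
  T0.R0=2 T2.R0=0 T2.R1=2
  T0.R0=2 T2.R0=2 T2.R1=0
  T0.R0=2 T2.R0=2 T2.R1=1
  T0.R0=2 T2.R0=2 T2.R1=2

spurious: T0.R0=2 T2.R0=2 T2.R1=0

outcome vector order: (T0.R0,T2.R0,T2.R1)
[SC] allowed = {(0,0,0); (0,0,1); (0,0,2); (0,2,1); (0,2,2); (2,0,0); (2,0,1); (2,0,2); (2,2,1); (2,2,2)}
claimed∖SC = {(2,2,0)}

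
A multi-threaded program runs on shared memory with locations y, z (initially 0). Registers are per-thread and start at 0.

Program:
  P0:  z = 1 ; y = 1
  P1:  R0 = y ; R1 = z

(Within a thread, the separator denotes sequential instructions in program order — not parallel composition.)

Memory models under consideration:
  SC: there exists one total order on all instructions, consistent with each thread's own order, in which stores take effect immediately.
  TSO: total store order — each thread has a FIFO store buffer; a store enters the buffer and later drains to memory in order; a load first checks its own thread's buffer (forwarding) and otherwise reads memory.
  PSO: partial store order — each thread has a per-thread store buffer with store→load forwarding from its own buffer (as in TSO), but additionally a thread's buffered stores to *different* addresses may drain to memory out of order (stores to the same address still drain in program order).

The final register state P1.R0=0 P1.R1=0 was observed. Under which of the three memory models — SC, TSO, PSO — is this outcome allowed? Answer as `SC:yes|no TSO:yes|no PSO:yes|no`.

outcome vector order: (P1.R0,P1.R1)
under SC → 0/0, 0/1, 1/1
under TSO → 0/0, 0/1, 1/1
under PSO → 0/0, 0/1, 1/0, 1/1
target 0/0 ∈ {SC,TSO,PSO}

SC:yes TSO:yes PSO:yes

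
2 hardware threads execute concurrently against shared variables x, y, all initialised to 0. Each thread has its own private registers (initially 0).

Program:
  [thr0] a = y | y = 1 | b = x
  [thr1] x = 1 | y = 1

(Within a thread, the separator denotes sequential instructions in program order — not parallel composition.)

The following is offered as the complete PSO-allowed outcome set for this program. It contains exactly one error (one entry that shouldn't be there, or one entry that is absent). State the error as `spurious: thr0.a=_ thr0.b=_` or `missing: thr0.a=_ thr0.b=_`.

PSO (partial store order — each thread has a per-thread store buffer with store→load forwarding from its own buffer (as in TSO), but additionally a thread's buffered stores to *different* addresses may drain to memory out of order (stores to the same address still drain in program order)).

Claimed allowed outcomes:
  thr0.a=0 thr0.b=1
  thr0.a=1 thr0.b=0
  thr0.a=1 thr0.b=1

outcome vector order: (thr0.a,thr0.b)
PSO: 4 outcomes — {00 01 10 11}
PSO∖claimed = {00}

missing: thr0.a=0 thr0.b=0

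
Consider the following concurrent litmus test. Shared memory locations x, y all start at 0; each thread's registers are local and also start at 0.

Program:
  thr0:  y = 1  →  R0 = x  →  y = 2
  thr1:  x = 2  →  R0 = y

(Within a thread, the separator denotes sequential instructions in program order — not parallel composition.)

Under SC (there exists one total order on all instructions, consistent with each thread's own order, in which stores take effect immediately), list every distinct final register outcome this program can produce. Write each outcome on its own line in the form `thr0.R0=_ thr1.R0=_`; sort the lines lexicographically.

thr0.R0=0 thr1.R0=1
thr0.R0=0 thr1.R0=2
thr0.R0=2 thr1.R0=0
thr0.R0=2 thr1.R0=1
thr0.R0=2 thr1.R0=2

outcome vector order: (thr0.R0,thr1.R0)
|SC outcomes| = 5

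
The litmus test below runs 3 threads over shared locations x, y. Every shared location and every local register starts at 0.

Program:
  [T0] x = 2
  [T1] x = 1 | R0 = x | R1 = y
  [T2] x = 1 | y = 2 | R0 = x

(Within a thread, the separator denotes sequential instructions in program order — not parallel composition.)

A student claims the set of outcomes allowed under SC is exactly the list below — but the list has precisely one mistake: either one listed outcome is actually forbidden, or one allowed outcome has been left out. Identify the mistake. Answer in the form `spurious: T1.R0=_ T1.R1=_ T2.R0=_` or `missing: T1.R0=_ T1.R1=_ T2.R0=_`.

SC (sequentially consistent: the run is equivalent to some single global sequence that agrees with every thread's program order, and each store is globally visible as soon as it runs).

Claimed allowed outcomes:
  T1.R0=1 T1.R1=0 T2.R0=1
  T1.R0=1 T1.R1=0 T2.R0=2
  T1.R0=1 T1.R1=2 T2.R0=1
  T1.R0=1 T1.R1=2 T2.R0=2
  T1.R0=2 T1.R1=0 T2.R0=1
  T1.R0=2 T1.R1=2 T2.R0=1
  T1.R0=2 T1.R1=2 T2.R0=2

outcome vector order: (T1.R0,T1.R1,T2.R0)
SC (8): <1 0 1> <1 0 2> <1 2 1> <1 2 2> <2 0 1> <2 0 2> <2 2 1> <2 2 2>
SC∖claimed = {<2 0 2>}

missing: T1.R0=2 T1.R1=0 T2.R0=2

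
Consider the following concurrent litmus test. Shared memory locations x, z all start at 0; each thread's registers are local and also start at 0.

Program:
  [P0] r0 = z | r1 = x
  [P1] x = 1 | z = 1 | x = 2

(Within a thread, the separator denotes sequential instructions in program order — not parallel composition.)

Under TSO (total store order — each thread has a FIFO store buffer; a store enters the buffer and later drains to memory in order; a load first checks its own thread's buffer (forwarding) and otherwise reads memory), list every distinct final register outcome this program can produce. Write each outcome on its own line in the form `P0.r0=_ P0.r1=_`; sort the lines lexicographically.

outcome vector order: (P0.r0,P0.r1)
|TSO outcomes| = 5

P0.r0=0 P0.r1=0
P0.r0=0 P0.r1=1
P0.r0=0 P0.r1=2
P0.r0=1 P0.r1=1
P0.r0=1 P0.r1=2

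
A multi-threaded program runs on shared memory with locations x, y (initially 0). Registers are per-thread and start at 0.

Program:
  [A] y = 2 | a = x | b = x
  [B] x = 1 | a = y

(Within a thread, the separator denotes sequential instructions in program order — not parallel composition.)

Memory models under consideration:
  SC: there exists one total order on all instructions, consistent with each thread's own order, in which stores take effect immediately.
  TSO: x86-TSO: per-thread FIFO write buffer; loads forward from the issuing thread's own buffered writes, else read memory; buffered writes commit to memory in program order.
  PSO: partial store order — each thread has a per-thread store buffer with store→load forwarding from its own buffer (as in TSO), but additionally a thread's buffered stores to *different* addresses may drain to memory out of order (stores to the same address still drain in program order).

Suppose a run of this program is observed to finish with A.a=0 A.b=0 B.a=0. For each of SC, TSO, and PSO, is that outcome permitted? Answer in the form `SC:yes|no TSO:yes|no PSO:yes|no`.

SC:no TSO:yes PSO:yes

outcome vector order: (A.a,A.b,B.a)
[SC] allowed = {0/0/2, 0/1/2, 1/1/0, 1/1/2}
[TSO] allowed = {0/0/0, 0/0/2, 0/1/0, 0/1/2, 1/1/0, 1/1/2}
[PSO] allowed = {0/0/0, 0/0/2, 0/1/0, 0/1/2, 1/1/0, 1/1/2}
target 0/0/0 ∈ {TSO,PSO}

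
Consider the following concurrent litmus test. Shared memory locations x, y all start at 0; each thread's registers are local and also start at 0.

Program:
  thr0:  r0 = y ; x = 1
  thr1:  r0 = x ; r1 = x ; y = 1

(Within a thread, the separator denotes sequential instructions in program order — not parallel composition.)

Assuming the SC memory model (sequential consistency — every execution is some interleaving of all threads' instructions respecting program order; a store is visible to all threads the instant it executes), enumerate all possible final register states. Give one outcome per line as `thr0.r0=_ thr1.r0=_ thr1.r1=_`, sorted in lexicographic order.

outcome vector order: (thr0.r0,thr1.r0,thr1.r1)
|SC outcomes| = 4

thr0.r0=0 thr1.r0=0 thr1.r1=0
thr0.r0=0 thr1.r0=0 thr1.r1=1
thr0.r0=0 thr1.r0=1 thr1.r1=1
thr0.r0=1 thr1.r0=0 thr1.r1=0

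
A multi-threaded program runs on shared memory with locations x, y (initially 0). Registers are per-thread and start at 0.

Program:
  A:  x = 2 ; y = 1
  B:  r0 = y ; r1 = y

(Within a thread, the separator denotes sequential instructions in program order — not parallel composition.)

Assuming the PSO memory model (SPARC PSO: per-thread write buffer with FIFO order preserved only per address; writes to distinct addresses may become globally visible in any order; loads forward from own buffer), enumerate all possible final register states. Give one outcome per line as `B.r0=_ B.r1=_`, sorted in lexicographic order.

outcome vector order: (B.r0,B.r1)
|PSO outcomes| = 3

B.r0=0 B.r1=0
B.r0=0 B.r1=1
B.r0=1 B.r1=1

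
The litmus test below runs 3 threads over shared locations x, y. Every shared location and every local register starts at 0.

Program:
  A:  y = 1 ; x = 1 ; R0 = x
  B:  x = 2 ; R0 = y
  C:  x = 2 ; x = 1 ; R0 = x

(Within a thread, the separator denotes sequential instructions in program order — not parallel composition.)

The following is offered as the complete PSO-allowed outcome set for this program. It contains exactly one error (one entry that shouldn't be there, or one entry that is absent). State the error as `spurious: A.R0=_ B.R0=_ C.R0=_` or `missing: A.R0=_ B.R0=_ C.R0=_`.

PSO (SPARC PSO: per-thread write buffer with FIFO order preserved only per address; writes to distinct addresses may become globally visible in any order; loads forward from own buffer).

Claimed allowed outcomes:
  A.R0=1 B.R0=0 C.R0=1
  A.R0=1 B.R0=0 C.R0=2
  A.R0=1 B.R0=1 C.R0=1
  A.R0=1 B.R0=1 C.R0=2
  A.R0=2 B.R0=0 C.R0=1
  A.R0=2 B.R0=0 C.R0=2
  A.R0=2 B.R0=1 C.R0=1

outcome vector order: (A.R0,B.R0,C.R0)
PSO (8): 101 102 111 112 201 202 211 212
PSO∖claimed = {212}

missing: A.R0=2 B.R0=1 C.R0=2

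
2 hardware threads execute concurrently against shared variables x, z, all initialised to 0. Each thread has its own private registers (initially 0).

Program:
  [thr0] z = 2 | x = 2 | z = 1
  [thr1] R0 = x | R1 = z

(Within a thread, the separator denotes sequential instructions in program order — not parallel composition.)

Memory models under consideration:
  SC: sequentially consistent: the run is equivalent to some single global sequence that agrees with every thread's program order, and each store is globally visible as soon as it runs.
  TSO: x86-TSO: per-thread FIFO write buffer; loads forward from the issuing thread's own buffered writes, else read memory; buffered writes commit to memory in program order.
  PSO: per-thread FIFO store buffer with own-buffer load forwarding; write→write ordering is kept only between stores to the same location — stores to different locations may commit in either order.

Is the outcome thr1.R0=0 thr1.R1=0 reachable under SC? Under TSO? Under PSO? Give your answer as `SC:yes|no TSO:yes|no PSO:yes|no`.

outcome vector order: (thr1.R0,thr1.R1)
[SC] allowed = {0/0, 0/1, 0/2, 2/1, 2/2}
[TSO] allowed = {0/0, 0/1, 0/2, 2/1, 2/2}
[PSO] allowed = {0/0, 0/1, 0/2, 2/0, 2/1, 2/2}
target 0/0 ∈ {SC,TSO,PSO}

SC:yes TSO:yes PSO:yes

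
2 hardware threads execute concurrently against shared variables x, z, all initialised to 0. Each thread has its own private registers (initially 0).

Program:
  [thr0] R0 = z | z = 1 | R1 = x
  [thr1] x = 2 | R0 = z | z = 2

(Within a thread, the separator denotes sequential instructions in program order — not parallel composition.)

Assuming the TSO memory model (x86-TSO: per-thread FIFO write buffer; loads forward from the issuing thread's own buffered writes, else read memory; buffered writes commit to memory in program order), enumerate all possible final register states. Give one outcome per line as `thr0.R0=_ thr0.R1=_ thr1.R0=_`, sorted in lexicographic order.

thr0.R0=0 thr0.R1=0 thr1.R0=0
thr0.R0=0 thr0.R1=0 thr1.R0=1
thr0.R0=0 thr0.R1=2 thr1.R0=0
thr0.R0=0 thr0.R1=2 thr1.R0=1
thr0.R0=2 thr0.R1=2 thr1.R0=0

outcome vector order: (thr0.R0,thr0.R1,thr1.R0)
|TSO outcomes| = 5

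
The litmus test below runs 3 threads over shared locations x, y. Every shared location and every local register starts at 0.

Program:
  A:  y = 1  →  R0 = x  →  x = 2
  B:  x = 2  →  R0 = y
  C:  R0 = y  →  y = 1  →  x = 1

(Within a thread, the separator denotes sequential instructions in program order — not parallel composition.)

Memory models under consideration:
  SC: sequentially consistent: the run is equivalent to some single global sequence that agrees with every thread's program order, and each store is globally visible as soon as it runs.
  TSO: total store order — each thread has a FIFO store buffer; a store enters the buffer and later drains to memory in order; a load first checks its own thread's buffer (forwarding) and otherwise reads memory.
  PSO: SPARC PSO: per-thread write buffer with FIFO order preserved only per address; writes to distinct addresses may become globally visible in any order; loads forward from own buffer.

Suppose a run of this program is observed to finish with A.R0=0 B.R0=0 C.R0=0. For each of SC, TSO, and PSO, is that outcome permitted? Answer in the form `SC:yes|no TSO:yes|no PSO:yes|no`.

SC:no TSO:yes PSO:yes

outcome vector order: (A.R0,B.R0,C.R0)
SC: 10 outcomes — {0/1/0, 0/1/1, 1/0/0, 1/0/1, 1/1/0, 1/1/1, 2/0/0, 2/0/1, 2/1/0, 2/1/1}
TSO: 12 outcomes — {0/0/0, 0/0/1, 0/1/0, 0/1/1, 1/0/0, 1/0/1, 1/1/0, 1/1/1, 2/0/0, 2/0/1, 2/1/0, 2/1/1}
PSO: 12 outcomes — {0/0/0, 0/0/1, 0/1/0, 0/1/1, 1/0/0, 1/0/1, 1/1/0, 1/1/1, 2/0/0, 2/0/1, 2/1/0, 2/1/1}
target 0/0/0 ∈ {TSO,PSO}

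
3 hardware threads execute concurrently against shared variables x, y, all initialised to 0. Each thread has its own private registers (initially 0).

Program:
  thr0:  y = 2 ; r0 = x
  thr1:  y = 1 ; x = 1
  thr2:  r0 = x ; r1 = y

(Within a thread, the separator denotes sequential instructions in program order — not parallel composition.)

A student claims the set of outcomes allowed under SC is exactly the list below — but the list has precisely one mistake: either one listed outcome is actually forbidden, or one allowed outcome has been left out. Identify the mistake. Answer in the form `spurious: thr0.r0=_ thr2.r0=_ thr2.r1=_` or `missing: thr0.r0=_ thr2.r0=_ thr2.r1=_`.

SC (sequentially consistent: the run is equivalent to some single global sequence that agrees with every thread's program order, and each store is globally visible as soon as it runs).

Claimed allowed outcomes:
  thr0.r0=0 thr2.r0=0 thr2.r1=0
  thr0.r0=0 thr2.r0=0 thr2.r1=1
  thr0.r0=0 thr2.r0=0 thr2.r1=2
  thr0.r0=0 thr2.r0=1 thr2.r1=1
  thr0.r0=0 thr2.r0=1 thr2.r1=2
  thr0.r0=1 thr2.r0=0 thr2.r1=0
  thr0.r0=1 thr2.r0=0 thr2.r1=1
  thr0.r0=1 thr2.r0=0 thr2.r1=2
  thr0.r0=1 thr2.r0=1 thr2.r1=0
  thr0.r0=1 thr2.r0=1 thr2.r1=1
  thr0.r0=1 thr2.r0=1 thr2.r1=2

spurious: thr0.r0=1 thr2.r0=1 thr2.r1=0

outcome vector order: (thr0.r0,thr2.r0,thr2.r1)
[SC] allowed = {<0 0 0> <0 0 1> <0 0 2> <0 1 1> <0 1 2> <1 0 0> <1 0 1> <1 0 2> <1 1 1> <1 1 2>}
claimed∖SC = {<1 1 0>}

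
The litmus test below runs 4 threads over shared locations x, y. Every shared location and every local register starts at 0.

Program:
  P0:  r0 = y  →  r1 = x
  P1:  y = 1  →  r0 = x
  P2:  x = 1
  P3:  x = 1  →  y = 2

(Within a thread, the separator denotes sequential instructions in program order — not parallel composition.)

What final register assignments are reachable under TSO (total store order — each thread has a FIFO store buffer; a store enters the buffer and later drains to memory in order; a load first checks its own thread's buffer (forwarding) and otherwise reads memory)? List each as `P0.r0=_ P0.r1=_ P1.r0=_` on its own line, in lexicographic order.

outcome vector order: (P0.r0,P0.r1,P1.r0)
|TSO outcomes| = 10

P0.r0=0 P0.r1=0 P1.r0=0
P0.r0=0 P0.r1=0 P1.r0=1
P0.r0=0 P0.r1=1 P1.r0=0
P0.r0=0 P0.r1=1 P1.r0=1
P0.r0=1 P0.r1=0 P1.r0=0
P0.r0=1 P0.r1=0 P1.r0=1
P0.r0=1 P0.r1=1 P1.r0=0
P0.r0=1 P0.r1=1 P1.r0=1
P0.r0=2 P0.r1=1 P1.r0=0
P0.r0=2 P0.r1=1 P1.r0=1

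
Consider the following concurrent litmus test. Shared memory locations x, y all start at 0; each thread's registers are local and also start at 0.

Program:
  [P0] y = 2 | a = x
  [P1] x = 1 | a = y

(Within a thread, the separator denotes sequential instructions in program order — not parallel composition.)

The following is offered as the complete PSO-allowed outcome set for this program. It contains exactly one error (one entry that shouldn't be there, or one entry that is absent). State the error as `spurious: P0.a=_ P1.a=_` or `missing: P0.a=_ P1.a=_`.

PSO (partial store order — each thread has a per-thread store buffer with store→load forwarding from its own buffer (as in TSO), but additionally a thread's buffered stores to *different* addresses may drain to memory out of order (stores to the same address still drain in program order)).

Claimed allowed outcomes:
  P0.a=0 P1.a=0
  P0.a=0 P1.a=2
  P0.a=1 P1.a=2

outcome vector order: (P0.a,P1.a)
PSO: 4 outcomes — {(0,0) (0,2) (1,0) (1,2)}
PSO∖claimed = {(1,0)}

missing: P0.a=1 P1.a=0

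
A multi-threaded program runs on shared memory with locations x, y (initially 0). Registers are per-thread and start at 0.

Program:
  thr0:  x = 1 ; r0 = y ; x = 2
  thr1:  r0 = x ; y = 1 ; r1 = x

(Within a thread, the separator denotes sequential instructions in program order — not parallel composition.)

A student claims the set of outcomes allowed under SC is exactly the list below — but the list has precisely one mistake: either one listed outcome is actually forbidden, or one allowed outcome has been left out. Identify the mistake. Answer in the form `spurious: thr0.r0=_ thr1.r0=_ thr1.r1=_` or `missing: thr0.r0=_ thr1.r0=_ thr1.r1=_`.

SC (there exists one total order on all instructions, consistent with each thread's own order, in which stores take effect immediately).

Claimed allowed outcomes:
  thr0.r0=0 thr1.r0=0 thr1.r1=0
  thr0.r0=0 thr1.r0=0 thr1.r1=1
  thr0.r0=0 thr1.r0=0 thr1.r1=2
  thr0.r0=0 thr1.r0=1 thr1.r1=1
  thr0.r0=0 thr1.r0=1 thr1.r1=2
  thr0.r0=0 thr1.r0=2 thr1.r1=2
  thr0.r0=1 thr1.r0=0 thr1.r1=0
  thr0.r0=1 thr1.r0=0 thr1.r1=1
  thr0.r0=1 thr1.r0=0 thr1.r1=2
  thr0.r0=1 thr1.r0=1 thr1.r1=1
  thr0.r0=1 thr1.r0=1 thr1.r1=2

outcome vector order: (thr0.r0,thr1.r0,thr1.r1)
SC: 10 outcomes — {001; 002; 011; 012; 022; 100; 101; 102; 111; 112}
claimed∖SC = {000}

spurious: thr0.r0=0 thr1.r0=0 thr1.r1=0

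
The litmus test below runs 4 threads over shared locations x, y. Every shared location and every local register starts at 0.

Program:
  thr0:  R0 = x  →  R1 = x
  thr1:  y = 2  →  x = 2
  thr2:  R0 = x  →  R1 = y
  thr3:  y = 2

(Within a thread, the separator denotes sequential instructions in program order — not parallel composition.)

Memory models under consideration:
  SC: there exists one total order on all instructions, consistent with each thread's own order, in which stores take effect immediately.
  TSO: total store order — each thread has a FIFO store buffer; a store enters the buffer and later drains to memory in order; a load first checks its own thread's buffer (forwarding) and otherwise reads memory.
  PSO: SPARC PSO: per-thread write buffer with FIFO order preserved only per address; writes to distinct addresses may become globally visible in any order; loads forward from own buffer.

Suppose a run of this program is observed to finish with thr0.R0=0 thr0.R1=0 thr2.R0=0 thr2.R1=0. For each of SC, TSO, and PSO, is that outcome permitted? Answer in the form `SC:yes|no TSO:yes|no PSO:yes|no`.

SC:yes TSO:yes PSO:yes

outcome vector order: (thr0.R0,thr0.R1,thr2.R0,thr2.R1)
[SC] allowed = {0000, 0002, 0022, 0200, 0202, 0222, 2200, 2202, 2222}
[TSO] allowed = {0000, 0002, 0022, 0200, 0202, 0222, 2200, 2202, 2222}
[PSO] allowed = {0000, 0002, 0020, 0022, 0200, 0202, 0220, 0222, 2200, 2202, 2220, 2222}
target 0000 ∈ {SC,TSO,PSO}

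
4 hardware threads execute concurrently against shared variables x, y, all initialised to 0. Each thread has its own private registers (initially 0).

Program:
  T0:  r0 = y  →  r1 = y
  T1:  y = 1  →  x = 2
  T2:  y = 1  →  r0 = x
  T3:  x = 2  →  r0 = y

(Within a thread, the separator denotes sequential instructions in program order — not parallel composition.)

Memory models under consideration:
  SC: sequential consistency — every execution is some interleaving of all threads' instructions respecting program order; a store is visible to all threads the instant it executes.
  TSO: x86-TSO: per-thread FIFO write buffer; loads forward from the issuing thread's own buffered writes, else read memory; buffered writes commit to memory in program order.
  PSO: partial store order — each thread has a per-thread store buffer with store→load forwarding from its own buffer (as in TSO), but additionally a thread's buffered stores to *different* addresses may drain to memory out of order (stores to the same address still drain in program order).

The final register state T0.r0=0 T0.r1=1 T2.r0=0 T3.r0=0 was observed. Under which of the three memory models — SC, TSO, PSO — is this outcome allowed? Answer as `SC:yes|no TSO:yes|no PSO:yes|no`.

SC:no TSO:yes PSO:yes

outcome vector order: (T0.r0,T0.r1,T2.r0,T3.r0)
under SC → 0001; 0020; 0021; 0101; 0120; 0121; 1101; 1120; 1121
under TSO → 0000; 0001; 0020; 0021; 0100; 0101; 0120; 0121; 1100; 1101; 1120; 1121
under PSO → 0000; 0001; 0020; 0021; 0100; 0101; 0120; 0121; 1100; 1101; 1120; 1121
target 0100 ∈ {TSO,PSO}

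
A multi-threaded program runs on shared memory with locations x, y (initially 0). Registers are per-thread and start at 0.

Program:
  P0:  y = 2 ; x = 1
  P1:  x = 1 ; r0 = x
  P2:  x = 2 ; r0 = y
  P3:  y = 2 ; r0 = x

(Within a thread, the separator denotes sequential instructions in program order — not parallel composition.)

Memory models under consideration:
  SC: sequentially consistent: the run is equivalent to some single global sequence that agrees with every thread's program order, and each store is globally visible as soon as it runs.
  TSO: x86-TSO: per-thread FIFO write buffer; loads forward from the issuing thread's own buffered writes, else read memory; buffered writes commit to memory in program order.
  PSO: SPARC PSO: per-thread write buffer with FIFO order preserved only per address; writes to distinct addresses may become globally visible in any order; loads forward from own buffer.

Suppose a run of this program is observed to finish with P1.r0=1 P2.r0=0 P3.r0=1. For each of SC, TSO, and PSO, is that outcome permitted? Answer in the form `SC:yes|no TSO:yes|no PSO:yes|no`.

SC:yes TSO:yes PSO:yes

outcome vector order: (P1.r0,P2.r0,P3.r0)
under SC → (1,0,1), (1,0,2), (1,2,0), (1,2,1), (1,2,2), (2,0,1), (2,0,2), (2,2,0), (2,2,1), (2,2,2)
under TSO → (1,0,0), (1,0,1), (1,0,2), (1,2,0), (1,2,1), (1,2,2), (2,0,0), (2,0,1), (2,0,2), (2,2,0), (2,2,1), (2,2,2)
under PSO → (1,0,0), (1,0,1), (1,0,2), (1,2,0), (1,2,1), (1,2,2), (2,0,0), (2,0,1), (2,0,2), (2,2,0), (2,2,1), (2,2,2)
target (1,0,1) ∈ {SC,TSO,PSO}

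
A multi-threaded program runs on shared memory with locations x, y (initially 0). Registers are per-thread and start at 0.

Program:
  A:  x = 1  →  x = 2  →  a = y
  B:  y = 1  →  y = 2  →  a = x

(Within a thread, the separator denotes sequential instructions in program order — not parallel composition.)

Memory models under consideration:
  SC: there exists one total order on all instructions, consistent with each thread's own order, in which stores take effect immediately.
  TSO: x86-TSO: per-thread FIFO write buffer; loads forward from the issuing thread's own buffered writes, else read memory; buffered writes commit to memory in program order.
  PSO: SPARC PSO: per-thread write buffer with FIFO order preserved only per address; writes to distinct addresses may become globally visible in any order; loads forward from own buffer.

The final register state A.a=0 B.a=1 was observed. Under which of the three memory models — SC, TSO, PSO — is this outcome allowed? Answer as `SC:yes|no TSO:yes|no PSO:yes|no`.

SC:no TSO:yes PSO:yes

outcome vector order: (A.a,B.a)
under SC → 02, 12, 20, 21, 22
under TSO → 00, 01, 02, 10, 11, 12, 20, 21, 22
under PSO → 00, 01, 02, 10, 11, 12, 20, 21, 22
target 01 ∈ {TSO,PSO}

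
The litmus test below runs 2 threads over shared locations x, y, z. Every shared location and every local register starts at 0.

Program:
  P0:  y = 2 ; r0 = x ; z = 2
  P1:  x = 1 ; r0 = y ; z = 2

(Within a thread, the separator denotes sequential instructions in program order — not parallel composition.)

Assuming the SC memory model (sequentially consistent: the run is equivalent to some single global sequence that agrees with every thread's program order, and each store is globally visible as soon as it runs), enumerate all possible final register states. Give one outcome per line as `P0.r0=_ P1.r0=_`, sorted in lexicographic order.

outcome vector order: (P0.r0,P1.r0)
|SC outcomes| = 3

P0.r0=0 P1.r0=2
P0.r0=1 P1.r0=0
P0.r0=1 P1.r0=2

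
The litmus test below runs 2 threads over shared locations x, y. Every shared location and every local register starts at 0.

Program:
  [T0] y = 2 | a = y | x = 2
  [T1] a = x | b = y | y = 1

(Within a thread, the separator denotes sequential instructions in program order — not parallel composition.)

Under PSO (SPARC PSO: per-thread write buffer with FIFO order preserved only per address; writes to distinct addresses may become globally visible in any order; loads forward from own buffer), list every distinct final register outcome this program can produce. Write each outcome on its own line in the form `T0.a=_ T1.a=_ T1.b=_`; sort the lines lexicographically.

outcome vector order: (T0.a,T1.a,T1.b)
|PSO outcomes| = 6

T0.a=1 T1.a=0 T1.b=0
T0.a=1 T1.a=0 T1.b=2
T0.a=2 T1.a=0 T1.b=0
T0.a=2 T1.a=0 T1.b=2
T0.a=2 T1.a=2 T1.b=0
T0.a=2 T1.a=2 T1.b=2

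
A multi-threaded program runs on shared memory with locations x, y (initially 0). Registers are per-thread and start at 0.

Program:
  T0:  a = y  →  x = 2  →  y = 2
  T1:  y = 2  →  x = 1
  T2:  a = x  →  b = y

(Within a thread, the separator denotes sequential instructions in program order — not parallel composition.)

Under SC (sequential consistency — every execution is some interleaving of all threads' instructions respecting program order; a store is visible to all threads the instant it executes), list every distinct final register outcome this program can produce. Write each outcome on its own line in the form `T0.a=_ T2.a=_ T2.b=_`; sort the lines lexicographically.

outcome vector order: (T0.a,T2.a,T2.b)
|SC outcomes| = 9

T0.a=0 T2.a=0 T2.b=0
T0.a=0 T2.a=0 T2.b=2
T0.a=0 T2.a=1 T2.b=2
T0.a=0 T2.a=2 T2.b=0
T0.a=0 T2.a=2 T2.b=2
T0.a=2 T2.a=0 T2.b=0
T0.a=2 T2.a=0 T2.b=2
T0.a=2 T2.a=1 T2.b=2
T0.a=2 T2.a=2 T2.b=2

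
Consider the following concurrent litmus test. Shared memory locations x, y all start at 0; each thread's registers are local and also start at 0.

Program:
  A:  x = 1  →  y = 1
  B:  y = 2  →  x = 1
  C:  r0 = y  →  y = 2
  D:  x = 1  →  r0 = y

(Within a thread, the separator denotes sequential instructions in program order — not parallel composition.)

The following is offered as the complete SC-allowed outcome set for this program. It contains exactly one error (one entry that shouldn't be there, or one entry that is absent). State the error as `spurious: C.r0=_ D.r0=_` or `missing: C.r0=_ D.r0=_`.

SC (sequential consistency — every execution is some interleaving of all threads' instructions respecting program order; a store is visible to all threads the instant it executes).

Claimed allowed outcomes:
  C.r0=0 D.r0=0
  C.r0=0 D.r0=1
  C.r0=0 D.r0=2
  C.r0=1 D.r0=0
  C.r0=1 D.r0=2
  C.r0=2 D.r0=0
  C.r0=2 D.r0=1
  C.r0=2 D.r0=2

outcome vector order: (C.r0,D.r0)
under SC → (0,0), (0,1), (0,2), (1,0), (1,1), (1,2), (2,0), (2,1), (2,2)
SC∖claimed = {(1,1)}

missing: C.r0=1 D.r0=1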